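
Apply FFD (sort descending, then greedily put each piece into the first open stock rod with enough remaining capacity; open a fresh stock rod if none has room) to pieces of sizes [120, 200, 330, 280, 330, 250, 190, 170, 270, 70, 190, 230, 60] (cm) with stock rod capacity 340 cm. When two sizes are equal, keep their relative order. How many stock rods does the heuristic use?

Sorted descending: 330, 330, 280, 270, 250, 230, 200, 190, 190, 170, 120, 70, 60.
  330 → stock rod 1 (new)  [load 330/340]
  330 → stock rod 2 (new)  [load 330/340]
  280 → stock rod 3 (new)  [load 280/340]
  270 → stock rod 4 (new)  [load 270/340]
  250 → stock rod 5 (new)  [load 250/340]
  230 → stock rod 6 (new)  [load 230/340]
  200 → stock rod 7 (new)  [load 200/340]
  190 → stock rod 8 (new)  [load 190/340]
  190 → stock rod 9 (new)  [load 190/340]
  170 → stock rod 10 (new)  [load 170/340]
  120 → stock rod 7  [load 320/340]
  70 → stock rod 4  [load 340/340]
  60 → stock rod 3  [load 340/340]
10 stock rods opened.

10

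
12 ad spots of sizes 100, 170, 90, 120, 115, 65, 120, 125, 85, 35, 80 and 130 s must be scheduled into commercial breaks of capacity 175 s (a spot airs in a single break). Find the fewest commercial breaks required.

Total = 170 + 130 + 125 + 120 + 120 + 115 + 100 + 90 + 85 + 80 + 65 + 35 = 1235 s.
Lower bound: ⌈1235/175⌉ = 8 commercial breaks.
A packing using 9 commercial breaks:
  break 1: 170 = 170
  break 2: 130 + 35 = 165
  break 3: 125 = 125
  break 4: 120 = 120
  break 5: 120 = 120
  break 6: 115 = 115
  break 7: 100 + 65 = 165
  break 8: 90 + 85 = 175
  break 9: 80 = 80
No arrangement into 8 commercial breaks stays within capacity, so 9 is optimal.

9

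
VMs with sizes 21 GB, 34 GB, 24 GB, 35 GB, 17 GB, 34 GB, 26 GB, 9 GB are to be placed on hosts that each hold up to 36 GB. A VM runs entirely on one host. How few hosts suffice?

7

Total = 35 + 34 + 34 + 26 + 24 + 21 + 17 + 9 = 200 GB.
Lower bound: ⌈200/36⌉ = 6 hosts.
A packing using 7 hosts:
  host 1: 35 = 35
  host 2: 34 = 34
  host 3: 34 = 34
  host 4: 26 + 9 = 35
  host 5: 24 = 24
  host 6: 21 = 21
  host 7: 17 = 17
No arrangement into 6 hosts stays within capacity, so 7 is optimal.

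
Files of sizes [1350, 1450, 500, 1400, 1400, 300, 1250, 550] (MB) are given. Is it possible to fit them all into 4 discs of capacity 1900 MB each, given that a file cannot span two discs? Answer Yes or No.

No

Total = 8200 MB; ⌈8200/1900⌉ = 5.
At least 5 discs are required, but only 4 are allowed.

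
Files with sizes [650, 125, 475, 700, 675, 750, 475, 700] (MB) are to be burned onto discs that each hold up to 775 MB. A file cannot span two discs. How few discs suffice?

Total = 750 + 700 + 700 + 675 + 650 + 475 + 475 + 125 = 4550 MB.
Lower bound: ⌈4550/775⌉ = 6 discs.
Also, 7 files each exceed 775/2 MB, and no two of those can share a disc, so at least 7 discs are needed.
A packing using 7 discs:
  disc 1: 750 = 750
  disc 2: 700 = 700
  disc 3: 700 = 700
  disc 4: 675 = 675
  disc 5: 650 + 125 = 775
  disc 6: 475 = 475
  disc 7: 475 = 475
This matches the lower bound, so 7 is optimal.

7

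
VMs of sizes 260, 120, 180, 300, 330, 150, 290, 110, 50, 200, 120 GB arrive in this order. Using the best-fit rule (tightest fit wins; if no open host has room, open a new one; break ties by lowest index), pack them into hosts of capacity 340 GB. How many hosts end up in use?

7

  260 → host 1 (new)  [load 260/340]
  120 → host 2 (new)  [load 120/340]
  180 → host 2  [load 300/340]
  300 → host 3 (new)  [load 300/340]
  330 → host 4 (new)  [load 330/340]
  150 → host 5 (new)  [load 150/340]
  290 → host 6 (new)  [load 290/340]
  110 → host 5  [load 260/340]
  50 → host 6  [load 340/340]
  200 → host 7 (new)  [load 200/340]
  120 → host 7  [load 320/340]
7 hosts opened.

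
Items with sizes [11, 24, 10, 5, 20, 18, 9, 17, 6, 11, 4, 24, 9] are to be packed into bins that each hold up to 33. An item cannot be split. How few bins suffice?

Total = 24 + 24 + 20 + 18 + 17 + 11 + 11 + 10 + 9 + 9 + 6 + 5 + 4 = 168.
Lower bound: ⌈168/33⌉ = 6 bins.
A packing using 6 bins:
  bin 1: 24 + 9 = 33
  bin 2: 24 + 9 = 33
  bin 3: 20 + 11 = 31
  bin 4: 18 + 11 + 4 = 33
  bin 5: 17 + 10 + 6 = 33
  bin 6: 5 = 5
This matches the lower bound, so 6 is optimal.

6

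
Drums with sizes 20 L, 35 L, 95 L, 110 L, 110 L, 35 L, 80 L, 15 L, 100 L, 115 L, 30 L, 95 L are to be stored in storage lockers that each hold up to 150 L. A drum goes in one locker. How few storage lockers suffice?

Total = 115 + 110 + 110 + 100 + 95 + 95 + 80 + 35 + 35 + 30 + 20 + 15 = 840 L.
Lower bound: ⌈840/150⌉ = 6 storage lockers.
Also, 7 drums each exceed 75 L, and no two of those can share a locker, so at least 7 storage lockers are needed.
A packing using 7 storage lockers:
  locker 1: 115 + 35 = 150
  locker 2: 110 + 35 = 145
  locker 3: 110 + 30 = 140
  locker 4: 100 + 20 + 15 = 135
  locker 5: 95 = 95
  locker 6: 95 = 95
  locker 7: 80 = 80
This matches the lower bound, so 7 is optimal.

7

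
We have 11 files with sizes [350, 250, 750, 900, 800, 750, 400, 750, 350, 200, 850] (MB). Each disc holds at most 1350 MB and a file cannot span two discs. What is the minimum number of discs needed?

Total = 900 + 850 + 800 + 750 + 750 + 750 + 400 + 350 + 350 + 250 + 200 = 6350 MB.
Lower bound: ⌈6350/1350⌉ = 5 discs.
Also, 6 files each exceed 675 MB, and no two of those can share a disc, so at least 6 discs are needed.
A packing using 6 discs:
  disc 1: 900 + 400 = 1300
  disc 2: 850 + 350 = 1200
  disc 3: 800 + 350 + 200 = 1350
  disc 4: 750 + 250 = 1000
  disc 5: 750 = 750
  disc 6: 750 = 750
This matches the lower bound, so 6 is optimal.

6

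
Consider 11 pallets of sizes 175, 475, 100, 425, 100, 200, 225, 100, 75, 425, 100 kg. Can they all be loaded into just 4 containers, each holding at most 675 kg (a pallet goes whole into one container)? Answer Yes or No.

Yes

A valid assignment using 4 containers:
  container 1: 475 + 200 = 675
  container 2: 425 + 225 = 650
  container 3: 425 + 175 + 75 = 675
  container 4: 100 + 100 + 100 + 100 = 400
Every load is within 675 kg, so 4 containers suffice.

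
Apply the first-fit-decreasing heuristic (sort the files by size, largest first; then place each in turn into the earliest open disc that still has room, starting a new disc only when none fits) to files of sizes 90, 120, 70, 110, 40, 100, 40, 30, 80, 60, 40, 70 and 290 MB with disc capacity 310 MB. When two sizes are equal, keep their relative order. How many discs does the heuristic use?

Sorted descending: 290, 120, 110, 100, 90, 80, 70, 70, 60, 40, 40, 40, 30.
  290 → disc 1 (new)  [load 290/310]
  120 → disc 2 (new)  [load 120/310]
  110 → disc 2  [load 230/310]
  100 → disc 3 (new)  [load 100/310]
  90 → disc 3  [load 190/310]
  80 → disc 2  [load 310/310]
  70 → disc 3  [load 260/310]
  70 → disc 4 (new)  [load 70/310]
  60 → disc 4  [load 130/310]
  40 → disc 3  [load 300/310]
  40 → disc 4  [load 170/310]
  40 → disc 4  [load 210/310]
  30 → disc 4  [load 240/310]
4 discs opened.

4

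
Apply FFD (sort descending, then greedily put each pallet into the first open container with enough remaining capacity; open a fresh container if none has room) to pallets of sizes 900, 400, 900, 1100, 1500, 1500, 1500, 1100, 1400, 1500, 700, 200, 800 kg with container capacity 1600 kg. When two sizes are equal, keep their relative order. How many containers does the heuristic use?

10

Sorted descending: 1500, 1500, 1500, 1500, 1400, 1100, 1100, 900, 900, 800, 700, 400, 200.
  1500 → container 1 (new)  [load 1500/1600]
  1500 → container 2 (new)  [load 1500/1600]
  1500 → container 3 (new)  [load 1500/1600]
  1500 → container 4 (new)  [load 1500/1600]
  1400 → container 5 (new)  [load 1400/1600]
  1100 → container 6 (new)  [load 1100/1600]
  1100 → container 7 (new)  [load 1100/1600]
  900 → container 8 (new)  [load 900/1600]
  900 → container 9 (new)  [load 900/1600]
  800 → container 10 (new)  [load 800/1600]
  700 → container 8  [load 1600/1600]
  400 → container 6  [load 1500/1600]
  200 → container 5  [load 1600/1600]
10 containers opened.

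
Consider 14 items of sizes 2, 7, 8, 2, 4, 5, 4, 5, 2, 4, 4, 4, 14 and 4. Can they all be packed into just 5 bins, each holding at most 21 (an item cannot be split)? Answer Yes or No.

Yes

A valid assignment using 4 bins:
  bin 1: 14 + 7 = 21
  bin 2: 8 + 5 + 5 + 2 = 20
  bin 3: 4 + 4 + 4 + 4 + 4 = 20
  bin 4: 4 + 2 + 2 = 8
That uses only 4 ≤ 5, so 5 bins are enough.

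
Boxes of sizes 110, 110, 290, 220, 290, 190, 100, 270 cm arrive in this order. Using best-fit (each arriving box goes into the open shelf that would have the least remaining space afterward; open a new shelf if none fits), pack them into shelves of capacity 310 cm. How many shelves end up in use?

6

  110 → shelf 1 (new)  [load 110/310]
  110 → shelf 1  [load 220/310]
  290 → shelf 2 (new)  [load 290/310]
  220 → shelf 3 (new)  [load 220/310]
  290 → shelf 4 (new)  [load 290/310]
  190 → shelf 5 (new)  [load 190/310]
  100 → shelf 5  [load 290/310]
  270 → shelf 6 (new)  [load 270/310]
6 shelves opened.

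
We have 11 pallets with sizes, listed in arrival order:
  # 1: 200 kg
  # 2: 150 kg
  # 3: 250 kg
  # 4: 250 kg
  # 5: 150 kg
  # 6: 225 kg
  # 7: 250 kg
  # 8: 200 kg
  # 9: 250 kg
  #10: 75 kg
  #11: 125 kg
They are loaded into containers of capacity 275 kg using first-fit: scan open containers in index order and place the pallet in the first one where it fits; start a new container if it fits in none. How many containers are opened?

  200 → container 1 (new)  [load 200/275]
  150 → container 2 (new)  [load 150/275]
  250 → container 3 (new)  [load 250/275]
  250 → container 4 (new)  [load 250/275]
  150 → container 5 (new)  [load 150/275]
  225 → container 6 (new)  [load 225/275]
  250 → container 7 (new)  [load 250/275]
  200 → container 8 (new)  [load 200/275]
  250 → container 9 (new)  [load 250/275]
  75 → container 1  [load 275/275]
  125 → container 2  [load 275/275]
9 containers opened.

9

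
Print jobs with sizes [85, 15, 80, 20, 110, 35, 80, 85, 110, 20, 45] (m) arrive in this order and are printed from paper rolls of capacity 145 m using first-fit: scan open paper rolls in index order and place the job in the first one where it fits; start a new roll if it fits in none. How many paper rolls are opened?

6

  85 → roll 1 (new)  [load 85/145]
  15 → roll 1  [load 100/145]
  80 → roll 2 (new)  [load 80/145]
  20 → roll 1  [load 120/145]
  110 → roll 3 (new)  [load 110/145]
  35 → roll 2  [load 115/145]
  80 → roll 4 (new)  [load 80/145]
  85 → roll 5 (new)  [load 85/145]
  110 → roll 6 (new)  [load 110/145]
  20 → roll 1  [load 140/145]
  45 → roll 4  [load 125/145]
6 paper rolls opened.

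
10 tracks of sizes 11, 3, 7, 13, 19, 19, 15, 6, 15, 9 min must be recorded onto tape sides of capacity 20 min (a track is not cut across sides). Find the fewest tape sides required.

7

Total = 19 + 19 + 15 + 15 + 13 + 11 + 9 + 7 + 6 + 3 = 117 min.
Lower bound: ⌈117/20⌉ = 6 tape sides.
A packing using 7 tape sides:
  side 1: 19 = 19
  side 2: 19 = 19
  side 3: 15 + 3 = 18
  side 4: 15 = 15
  side 5: 13 + 7 = 20
  side 6: 11 + 9 = 20
  side 7: 6 = 6
No arrangement into 6 tape sides stays within capacity, so 7 is optimal.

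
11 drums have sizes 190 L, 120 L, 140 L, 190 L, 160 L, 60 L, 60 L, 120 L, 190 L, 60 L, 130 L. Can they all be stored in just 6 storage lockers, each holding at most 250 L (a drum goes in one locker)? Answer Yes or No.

Total = 1420 L; ⌈1420/250⌉ = 6.
The bound of 6 does not rule out 6, but exhaustive search shows no assignment into 6 storage lockers of capacity 250 L exists — the minimum is 7.

No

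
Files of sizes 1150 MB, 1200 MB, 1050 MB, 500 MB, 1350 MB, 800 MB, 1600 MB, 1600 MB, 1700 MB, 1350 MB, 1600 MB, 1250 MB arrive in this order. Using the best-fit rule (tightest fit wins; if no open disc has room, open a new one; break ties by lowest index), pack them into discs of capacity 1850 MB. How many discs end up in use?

  1150 → disc 1 (new)  [load 1150/1850]
  1200 → disc 2 (new)  [load 1200/1850]
  1050 → disc 3 (new)  [load 1050/1850]
  500 → disc 2  [load 1700/1850]
  1350 → disc 4 (new)  [load 1350/1850]
  800 → disc 3  [load 1850/1850]
  1600 → disc 5 (new)  [load 1600/1850]
  1600 → disc 6 (new)  [load 1600/1850]
  1700 → disc 7 (new)  [load 1700/1850]
  1350 → disc 8 (new)  [load 1350/1850]
  1600 → disc 9 (new)  [load 1600/1850]
  1250 → disc 10 (new)  [load 1250/1850]
10 discs opened.

10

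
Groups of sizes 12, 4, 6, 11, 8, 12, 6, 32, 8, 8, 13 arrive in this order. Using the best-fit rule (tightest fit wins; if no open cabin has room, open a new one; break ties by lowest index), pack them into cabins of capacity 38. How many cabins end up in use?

  12 → cabin 1 (new)  [load 12/38]
  4 → cabin 1  [load 16/38]
  6 → cabin 1  [load 22/38]
  11 → cabin 1  [load 33/38]
  8 → cabin 2 (new)  [load 8/38]
  12 → cabin 2  [load 20/38]
  6 → cabin 2  [load 26/38]
  32 → cabin 3 (new)  [load 32/38]
  8 → cabin 2  [load 34/38]
  8 → cabin 4 (new)  [load 8/38]
  13 → cabin 4  [load 21/38]
4 cabins opened.

4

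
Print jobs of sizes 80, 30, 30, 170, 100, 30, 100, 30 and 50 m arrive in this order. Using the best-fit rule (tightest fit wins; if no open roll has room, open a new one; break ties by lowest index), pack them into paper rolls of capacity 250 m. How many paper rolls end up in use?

3

  80 → roll 1 (new)  [load 80/250]
  30 → roll 1  [load 110/250]
  30 → roll 1  [load 140/250]
  170 → roll 2 (new)  [load 170/250]
  100 → roll 1  [load 240/250]
  30 → roll 2  [load 200/250]
  100 → roll 3 (new)  [load 100/250]
  30 → roll 2  [load 230/250]
  50 → roll 3  [load 150/250]
3 paper rolls opened.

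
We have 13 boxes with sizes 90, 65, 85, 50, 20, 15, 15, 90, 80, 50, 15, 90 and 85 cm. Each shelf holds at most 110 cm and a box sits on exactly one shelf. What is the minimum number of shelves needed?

Total = 90 + 90 + 90 + 85 + 85 + 80 + 65 + 50 + 50 + 20 + 15 + 15 + 15 = 750 cm.
Lower bound: ⌈750/110⌉ = 7 shelves.
A packing using 8 shelves:
  shelf 1: 90 + 20 = 110
  shelf 2: 90 + 15 = 105
  shelf 3: 90 + 15 = 105
  shelf 4: 85 + 15 = 100
  shelf 5: 85 = 85
  shelf 6: 80 = 80
  shelf 7: 65 = 65
  shelf 8: 50 + 50 = 100
No arrangement into 7 shelves stays within capacity, so 8 is optimal.

8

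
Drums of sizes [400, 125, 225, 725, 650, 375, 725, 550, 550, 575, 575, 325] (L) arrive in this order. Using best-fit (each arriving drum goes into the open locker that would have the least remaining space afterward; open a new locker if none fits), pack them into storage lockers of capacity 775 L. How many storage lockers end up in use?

  400 → locker 1 (new)  [load 400/775]
  125 → locker 1  [load 525/775]
  225 → locker 1  [load 750/775]
  725 → locker 2 (new)  [load 725/775]
  650 → locker 3 (new)  [load 650/775]
  375 → locker 4 (new)  [load 375/775]
  725 → locker 5 (new)  [load 725/775]
  550 → locker 6 (new)  [load 550/775]
  550 → locker 7 (new)  [load 550/775]
  575 → locker 8 (new)  [load 575/775]
  575 → locker 9 (new)  [load 575/775]
  325 → locker 4  [load 700/775]
9 storage lockers opened.

9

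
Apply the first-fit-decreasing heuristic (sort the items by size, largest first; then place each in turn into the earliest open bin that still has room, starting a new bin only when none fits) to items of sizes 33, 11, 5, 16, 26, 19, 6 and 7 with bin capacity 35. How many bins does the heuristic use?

Sorted descending: 33, 26, 19, 16, 11, 7, 6, 5.
  33 → bin 1 (new)  [load 33/35]
  26 → bin 2 (new)  [load 26/35]
  19 → bin 3 (new)  [load 19/35]
  16 → bin 3  [load 35/35]
  11 → bin 4 (new)  [load 11/35]
  7 → bin 2  [load 33/35]
  6 → bin 4  [load 17/35]
  5 → bin 4  [load 22/35]
4 bins opened.

4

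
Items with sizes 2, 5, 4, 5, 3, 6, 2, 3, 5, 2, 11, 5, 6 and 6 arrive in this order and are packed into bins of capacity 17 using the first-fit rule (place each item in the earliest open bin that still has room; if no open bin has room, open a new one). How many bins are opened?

  2 → bin 1 (new)  [load 2/17]
  5 → bin 1  [load 7/17]
  4 → bin 1  [load 11/17]
  5 → bin 1  [load 16/17]
  3 → bin 2 (new)  [load 3/17]
  6 → bin 2  [load 9/17]
  2 → bin 2  [load 11/17]
  3 → bin 2  [load 14/17]
  5 → bin 3 (new)  [load 5/17]
  2 → bin 2  [load 16/17]
  11 → bin 3  [load 16/17]
  5 → bin 4 (new)  [load 5/17]
  6 → bin 4  [load 11/17]
  6 → bin 4  [load 17/17]
4 bins opened.

4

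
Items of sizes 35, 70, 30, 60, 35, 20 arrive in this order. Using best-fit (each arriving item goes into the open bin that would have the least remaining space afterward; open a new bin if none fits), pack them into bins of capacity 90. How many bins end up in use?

4

  35 → bin 1 (new)  [load 35/90]
  70 → bin 2 (new)  [load 70/90]
  30 → bin 1  [load 65/90]
  60 → bin 3 (new)  [load 60/90]
  35 → bin 4 (new)  [load 35/90]
  20 → bin 2  [load 90/90]
4 bins opened.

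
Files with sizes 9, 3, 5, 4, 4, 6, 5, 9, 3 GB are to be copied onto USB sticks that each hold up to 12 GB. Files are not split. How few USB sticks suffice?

Total = 9 + 9 + 6 + 5 + 5 + 4 + 4 + 3 + 3 = 48 GB.
Lower bound: ⌈48/12⌉ = 4 USB sticks.
A packing using 5 USB sticks:
  USB stick 1: 9 + 3 = 12
  USB stick 2: 9 + 3 = 12
  USB stick 3: 6 + 5 = 11
  USB stick 4: 5 + 4 = 9
  USB stick 5: 4 = 4
No arrangement into 4 USB sticks stays within capacity, so 5 is optimal.

5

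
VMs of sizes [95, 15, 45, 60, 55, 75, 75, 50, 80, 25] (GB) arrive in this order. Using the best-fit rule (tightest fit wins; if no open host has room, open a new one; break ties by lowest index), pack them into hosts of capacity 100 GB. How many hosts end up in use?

8

  95 → host 1 (new)  [load 95/100]
  15 → host 2 (new)  [load 15/100]
  45 → host 2  [load 60/100]
  60 → host 3 (new)  [load 60/100]
  55 → host 4 (new)  [load 55/100]
  75 → host 5 (new)  [load 75/100]
  75 → host 6 (new)  [load 75/100]
  50 → host 7 (new)  [load 50/100]
  80 → host 8 (new)  [load 80/100]
  25 → host 5  [load 100/100]
8 hosts opened.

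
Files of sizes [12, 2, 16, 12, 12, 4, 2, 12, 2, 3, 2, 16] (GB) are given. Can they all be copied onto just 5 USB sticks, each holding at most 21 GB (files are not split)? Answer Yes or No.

No

Total = 95 GB; ⌈95/21⌉ = 5.
6 files each exceed half the capacity and cannot share a USB stick, forcing at least 6 USB sticks.
At least 6 USB sticks are required, but only 5 are allowed.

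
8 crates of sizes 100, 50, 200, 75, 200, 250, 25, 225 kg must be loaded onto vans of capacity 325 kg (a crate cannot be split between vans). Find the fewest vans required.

Total = 250 + 225 + 200 + 200 + 100 + 75 + 50 + 25 = 1125 kg.
Lower bound: ⌈1125/325⌉ = 4 vans.
A packing using 4 vans:
  van 1: 250 + 75 = 325
  van 2: 225 + 100 = 325
  van 3: 200 + 50 + 25 = 275
  van 4: 200 = 200
This matches the lower bound, so 4 is optimal.

4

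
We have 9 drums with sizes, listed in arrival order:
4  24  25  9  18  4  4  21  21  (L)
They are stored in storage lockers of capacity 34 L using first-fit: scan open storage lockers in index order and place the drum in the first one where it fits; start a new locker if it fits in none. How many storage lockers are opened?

5

  4 → locker 1 (new)  [load 4/34]
  24 → locker 1  [load 28/34]
  25 → locker 2 (new)  [load 25/34]
  9 → locker 2  [load 34/34]
  18 → locker 3 (new)  [load 18/34]
  4 → locker 1  [load 32/34]
  4 → locker 3  [load 22/34]
  21 → locker 4 (new)  [load 21/34]
  21 → locker 5 (new)  [load 21/34]
5 storage lockers opened.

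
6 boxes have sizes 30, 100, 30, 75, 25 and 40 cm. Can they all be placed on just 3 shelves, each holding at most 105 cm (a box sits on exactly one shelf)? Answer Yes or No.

A valid assignment using 3 shelves:
  shelf 1: 100 = 100
  shelf 2: 75 + 30 = 105
  shelf 3: 40 + 30 + 25 = 95
Every load is within 105 cm, so 3 shelves suffice.

Yes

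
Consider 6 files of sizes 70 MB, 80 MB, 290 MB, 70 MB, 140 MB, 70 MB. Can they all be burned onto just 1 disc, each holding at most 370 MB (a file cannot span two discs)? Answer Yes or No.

Total = 720 MB; ⌈720/370⌉ = 2.
At least 2 discs are required, but only 1 is allowed.

No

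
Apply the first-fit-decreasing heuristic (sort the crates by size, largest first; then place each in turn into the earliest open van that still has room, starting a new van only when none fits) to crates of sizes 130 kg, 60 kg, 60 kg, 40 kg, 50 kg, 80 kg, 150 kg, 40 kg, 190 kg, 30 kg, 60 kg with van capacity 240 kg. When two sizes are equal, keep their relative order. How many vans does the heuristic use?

Sorted descending: 190, 150, 130, 80, 60, 60, 60, 50, 40, 40, 30.
  190 → van 1 (new)  [load 190/240]
  150 → van 2 (new)  [load 150/240]
  130 → van 3 (new)  [load 130/240]
  80 → van 2  [load 230/240]
  60 → van 3  [load 190/240]
  60 → van 4 (new)  [load 60/240]
  60 → van 4  [load 120/240]
  50 → van 1  [load 240/240]
  40 → van 3  [load 230/240]
  40 → van 4  [load 160/240]
  30 → van 4  [load 190/240]
4 vans opened.

4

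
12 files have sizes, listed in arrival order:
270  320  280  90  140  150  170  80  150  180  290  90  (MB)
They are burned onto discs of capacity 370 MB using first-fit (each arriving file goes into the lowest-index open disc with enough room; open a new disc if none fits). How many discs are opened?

  270 → disc 1 (new)  [load 270/370]
  320 → disc 2 (new)  [load 320/370]
  280 → disc 3 (new)  [load 280/370]
  90 → disc 1  [load 360/370]
  140 → disc 4 (new)  [load 140/370]
  150 → disc 4  [load 290/370]
  170 → disc 5 (new)  [load 170/370]
  80 → disc 3  [load 360/370]
  150 → disc 5  [load 320/370]
  180 → disc 6 (new)  [load 180/370]
  290 → disc 7 (new)  [load 290/370]
  90 → disc 6  [load 270/370]
7 discs opened.

7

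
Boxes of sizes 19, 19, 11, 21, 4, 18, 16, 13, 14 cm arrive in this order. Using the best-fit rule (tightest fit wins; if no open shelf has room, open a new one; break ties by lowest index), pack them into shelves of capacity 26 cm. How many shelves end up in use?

  19 → shelf 1 (new)  [load 19/26]
  19 → shelf 2 (new)  [load 19/26]
  11 → shelf 3 (new)  [load 11/26]
  21 → shelf 4 (new)  [load 21/26]
  4 → shelf 4  [load 25/26]
  18 → shelf 5 (new)  [load 18/26]
  16 → shelf 6 (new)  [load 16/26]
  13 → shelf 3  [load 24/26]
  14 → shelf 7 (new)  [load 14/26]
7 shelves opened.

7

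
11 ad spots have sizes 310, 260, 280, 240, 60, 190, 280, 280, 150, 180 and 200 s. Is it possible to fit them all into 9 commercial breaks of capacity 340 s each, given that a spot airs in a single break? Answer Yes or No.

A valid assignment using 9 commercial breaks:
  break 1: 310 = 310
  break 2: 280 + 60 = 340
  break 3: 280 = 280
  break 4: 280 = 280
  break 5: 260 = 260
  break 6: 240 = 240
  break 7: 200 = 200
  break 8: 190 + 150 = 340
  break 9: 180 = 180
Every load is within 340 s, so 9 commercial breaks suffice.

Yes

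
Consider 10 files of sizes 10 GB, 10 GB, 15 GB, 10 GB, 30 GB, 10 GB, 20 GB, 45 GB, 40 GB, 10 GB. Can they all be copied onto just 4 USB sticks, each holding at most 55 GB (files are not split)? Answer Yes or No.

A valid assignment using 4 USB sticks:
  USB stick 1: 45 + 10 = 55
  USB stick 2: 40 + 15 = 55
  USB stick 3: 30 + 20 = 50
  USB stick 4: 10 + 10 + 10 + 10 = 40
Every load is within 55 GB, so 4 USB sticks suffice.

Yes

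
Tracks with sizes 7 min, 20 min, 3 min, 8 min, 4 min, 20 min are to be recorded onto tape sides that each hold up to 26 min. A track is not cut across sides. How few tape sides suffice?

Total = 20 + 20 + 8 + 7 + 4 + 3 = 62 min.
Lower bound: ⌈62/26⌉ = 3 tape sides.
A packing using 3 tape sides:
  side 1: 20 + 4 = 24
  side 2: 20 + 3 = 23
  side 3: 8 + 7 = 15
This matches the lower bound, so 3 is optimal.

3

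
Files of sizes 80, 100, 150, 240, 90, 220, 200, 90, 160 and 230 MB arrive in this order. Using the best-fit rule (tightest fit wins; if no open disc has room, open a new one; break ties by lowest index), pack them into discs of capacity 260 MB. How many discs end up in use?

7

  80 → disc 1 (new)  [load 80/260]
  100 → disc 1  [load 180/260]
  150 → disc 2 (new)  [load 150/260]
  240 → disc 3 (new)  [load 240/260]
  90 → disc 2  [load 240/260]
  220 → disc 4 (new)  [load 220/260]
  200 → disc 5 (new)  [load 200/260]
  90 → disc 6 (new)  [load 90/260]
  160 → disc 6  [load 250/260]
  230 → disc 7 (new)  [load 230/260]
7 discs opened.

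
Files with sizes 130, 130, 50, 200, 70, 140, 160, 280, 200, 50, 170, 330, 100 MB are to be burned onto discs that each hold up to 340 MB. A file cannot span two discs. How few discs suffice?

6

Total = 330 + 280 + 200 + 200 + 170 + 160 + 140 + 130 + 130 + 100 + 70 + 50 + 50 = 2010 MB.
Lower bound: ⌈2010/340⌉ = 6 discs.
A packing using 6 discs:
  disc 1: 330 = 330
  disc 2: 280 + 50 = 330
  disc 3: 200 + 140 = 340
  disc 4: 200 + 130 = 330
  disc 5: 170 + 100 + 70 = 340
  disc 6: 160 + 130 + 50 = 340
This matches the lower bound, so 6 is optimal.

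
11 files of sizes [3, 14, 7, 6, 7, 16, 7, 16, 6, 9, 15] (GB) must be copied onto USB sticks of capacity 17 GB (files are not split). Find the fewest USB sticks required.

Total = 16 + 16 + 15 + 14 + 9 + 7 + 7 + 7 + 6 + 6 + 3 = 106 GB.
Lower bound: ⌈106/17⌉ = 7 USB sticks.
A packing using 7 USB sticks:
  USB stick 1: 16 = 16
  USB stick 2: 16 = 16
  USB stick 3: 15 = 15
  USB stick 4: 14 + 3 = 17
  USB stick 5: 9 + 7 = 16
  USB stick 6: 7 + 7 = 14
  USB stick 7: 6 + 6 = 12
This matches the lower bound, so 7 is optimal.

7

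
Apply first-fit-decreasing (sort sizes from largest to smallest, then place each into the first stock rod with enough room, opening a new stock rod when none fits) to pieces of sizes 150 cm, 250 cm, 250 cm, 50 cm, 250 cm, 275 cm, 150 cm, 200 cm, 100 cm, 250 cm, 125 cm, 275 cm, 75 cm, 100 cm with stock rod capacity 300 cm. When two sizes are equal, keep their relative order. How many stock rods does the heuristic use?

9

Sorted descending: 275, 275, 250, 250, 250, 250, 200, 150, 150, 125, 100, 100, 75, 50.
  275 → stock rod 1 (new)  [load 275/300]
  275 → stock rod 2 (new)  [load 275/300]
  250 → stock rod 3 (new)  [load 250/300]
  250 → stock rod 4 (new)  [load 250/300]
  250 → stock rod 5 (new)  [load 250/300]
  250 → stock rod 6 (new)  [load 250/300]
  200 → stock rod 7 (new)  [load 200/300]
  150 → stock rod 8 (new)  [load 150/300]
  150 → stock rod 8  [load 300/300]
  125 → stock rod 9 (new)  [load 125/300]
  100 → stock rod 7  [load 300/300]
  100 → stock rod 9  [load 225/300]
  75 → stock rod 9  [load 300/300]
  50 → stock rod 3  [load 300/300]
9 stock rods opened.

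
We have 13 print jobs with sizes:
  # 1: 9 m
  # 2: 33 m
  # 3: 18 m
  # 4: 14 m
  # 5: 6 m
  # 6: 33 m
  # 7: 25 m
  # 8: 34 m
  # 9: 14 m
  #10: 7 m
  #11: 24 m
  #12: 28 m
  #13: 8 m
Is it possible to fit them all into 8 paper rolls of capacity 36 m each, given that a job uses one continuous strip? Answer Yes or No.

Yes

A valid assignment using 8 paper rolls:
  roll 1: 34 = 34
  roll 2: 33 = 33
  roll 3: 33 = 33
  roll 4: 28 + 8 = 36
  roll 5: 25 + 9 = 34
  roll 6: 24 + 7 = 31
  roll 7: 18 + 14 = 32
  roll 8: 14 + 6 = 20
Every load is within 36 m, so 8 paper rolls suffice.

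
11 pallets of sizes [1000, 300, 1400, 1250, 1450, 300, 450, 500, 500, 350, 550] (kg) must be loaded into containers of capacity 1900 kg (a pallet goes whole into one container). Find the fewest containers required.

Total = 1450 + 1400 + 1250 + 1000 + 550 + 500 + 500 + 450 + 350 + 300 + 300 = 8050 kg.
Lower bound: ⌈8050/1900⌉ = 5 containers.
A packing using 5 containers:
  container 1: 1450 + 450 = 1900
  container 2: 1400 + 500 = 1900
  container 3: 1250 + 550 = 1800
  container 4: 1000 + 500 + 350 = 1850
  container 5: 300 + 300 = 600
This matches the lower bound, so 5 is optimal.

5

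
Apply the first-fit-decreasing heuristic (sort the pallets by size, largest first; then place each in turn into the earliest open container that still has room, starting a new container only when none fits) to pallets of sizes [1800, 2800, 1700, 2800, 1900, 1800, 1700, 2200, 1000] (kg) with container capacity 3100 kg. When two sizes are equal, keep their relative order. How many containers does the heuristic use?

8

Sorted descending: 2800, 2800, 2200, 1900, 1800, 1800, 1700, 1700, 1000.
  2800 → container 1 (new)  [load 2800/3100]
  2800 → container 2 (new)  [load 2800/3100]
  2200 → container 3 (new)  [load 2200/3100]
  1900 → container 4 (new)  [load 1900/3100]
  1800 → container 5 (new)  [load 1800/3100]
  1800 → container 6 (new)  [load 1800/3100]
  1700 → container 7 (new)  [load 1700/3100]
  1700 → container 8 (new)  [load 1700/3100]
  1000 → container 4  [load 2900/3100]
8 containers opened.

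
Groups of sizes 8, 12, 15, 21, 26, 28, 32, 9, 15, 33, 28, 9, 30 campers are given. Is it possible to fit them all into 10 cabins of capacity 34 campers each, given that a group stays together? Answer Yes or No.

Yes

A valid assignment using 9 cabins:
  cabin 1: 33 = 33
  cabin 2: 32 = 32
  cabin 3: 30 = 30
  cabin 4: 28 = 28
  cabin 5: 28 = 28
  cabin 6: 26 + 8 = 34
  cabin 7: 21 + 12 = 33
  cabin 8: 15 + 15 = 30
  cabin 9: 9 + 9 = 18
That uses only 9 ≤ 10, so 10 cabins are enough.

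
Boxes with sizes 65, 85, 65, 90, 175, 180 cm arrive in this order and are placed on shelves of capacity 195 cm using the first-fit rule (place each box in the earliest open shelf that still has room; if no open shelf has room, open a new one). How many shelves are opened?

  65 → shelf 1 (new)  [load 65/195]
  85 → shelf 1  [load 150/195]
  65 → shelf 2 (new)  [load 65/195]
  90 → shelf 2  [load 155/195]
  175 → shelf 3 (new)  [load 175/195]
  180 → shelf 4 (new)  [load 180/195]
4 shelves opened.

4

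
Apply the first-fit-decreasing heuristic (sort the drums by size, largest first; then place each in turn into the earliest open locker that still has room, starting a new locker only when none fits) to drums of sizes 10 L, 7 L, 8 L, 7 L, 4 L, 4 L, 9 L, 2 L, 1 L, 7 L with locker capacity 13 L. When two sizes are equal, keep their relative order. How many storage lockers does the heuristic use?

Sorted descending: 10, 9, 8, 7, 7, 7, 4, 4, 2, 1.
  10 → locker 1 (new)  [load 10/13]
  9 → locker 2 (new)  [load 9/13]
  8 → locker 3 (new)  [load 8/13]
  7 → locker 4 (new)  [load 7/13]
  7 → locker 5 (new)  [load 7/13]
  7 → locker 6 (new)  [load 7/13]
  4 → locker 2  [load 13/13]
  4 → locker 3  [load 12/13]
  2 → locker 1  [load 12/13]
  1 → locker 1  [load 13/13]
6 storage lockers opened.

6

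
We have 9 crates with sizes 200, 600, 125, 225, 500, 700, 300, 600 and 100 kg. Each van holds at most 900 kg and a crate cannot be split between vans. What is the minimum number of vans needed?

Total = 700 + 600 + 600 + 500 + 300 + 225 + 200 + 125 + 100 = 3350 kg.
Lower bound: ⌈3350/900⌉ = 4 vans.
A packing using 4 vans:
  van 1: 700 + 200 = 900
  van 2: 600 + 300 = 900
  van 3: 600 + 225 = 825
  van 4: 500 + 125 + 100 = 725
This matches the lower bound, so 4 is optimal.

4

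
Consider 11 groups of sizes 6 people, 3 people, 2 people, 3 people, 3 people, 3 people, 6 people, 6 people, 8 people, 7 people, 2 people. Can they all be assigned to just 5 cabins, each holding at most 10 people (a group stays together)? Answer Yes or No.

Total = 49 people; ⌈49/10⌉ = 5.
The bound of 5 does not rule out 5, but exhaustive search shows no assignment into 5 cabins of capacity 10 people exists — the minimum is 6.

No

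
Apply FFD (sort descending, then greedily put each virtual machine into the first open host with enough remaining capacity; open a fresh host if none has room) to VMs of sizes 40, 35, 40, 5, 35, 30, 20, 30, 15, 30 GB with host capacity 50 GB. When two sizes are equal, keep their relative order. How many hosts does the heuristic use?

7

Sorted descending: 40, 40, 35, 35, 30, 30, 30, 20, 15, 5.
  40 → host 1 (new)  [load 40/50]
  40 → host 2 (new)  [load 40/50]
  35 → host 3 (new)  [load 35/50]
  35 → host 4 (new)  [load 35/50]
  30 → host 5 (new)  [load 30/50]
  30 → host 6 (new)  [load 30/50]
  30 → host 7 (new)  [load 30/50]
  20 → host 5  [load 50/50]
  15 → host 3  [load 50/50]
  5 → host 1  [load 45/50]
7 hosts opened.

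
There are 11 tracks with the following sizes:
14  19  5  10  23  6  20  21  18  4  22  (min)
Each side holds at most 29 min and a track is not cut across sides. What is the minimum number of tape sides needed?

Total = 23 + 22 + 21 + 20 + 19 + 18 + 14 + 10 + 6 + 5 + 4 = 162 min.
Lower bound: ⌈162/29⌉ = 6 tape sides.
A packing using 7 tape sides:
  side 1: 23 + 6 = 29
  side 2: 22 + 5 = 27
  side 3: 21 + 4 = 25
  side 4: 20 = 20
  side 5: 19 + 10 = 29
  side 6: 18 = 18
  side 7: 14 = 14
No arrangement into 6 tape sides stays within capacity, so 7 is optimal.

7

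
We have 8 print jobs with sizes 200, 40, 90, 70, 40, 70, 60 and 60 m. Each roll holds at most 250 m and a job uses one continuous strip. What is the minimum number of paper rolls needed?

3

Total = 200 + 90 + 70 + 70 + 60 + 60 + 40 + 40 = 630 m.
Lower bound: ⌈630/250⌉ = 3 paper rolls.
A packing using 3 paper rolls:
  roll 1: 200 + 40 = 240
  roll 2: 90 + 70 + 70 = 230
  roll 3: 60 + 60 + 40 = 160
This matches the lower bound, so 3 is optimal.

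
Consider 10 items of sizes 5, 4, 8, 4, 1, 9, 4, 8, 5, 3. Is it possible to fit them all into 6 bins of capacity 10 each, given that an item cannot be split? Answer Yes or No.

A valid assignment using 6 bins:
  bin 1: 9 + 1 = 10
  bin 2: 8 = 8
  bin 3: 8 = 8
  bin 4: 5 + 5 = 10
  bin 5: 4 + 4 = 8
  bin 6: 4 + 3 = 7
Every load is within 10, so 6 bins suffice.

Yes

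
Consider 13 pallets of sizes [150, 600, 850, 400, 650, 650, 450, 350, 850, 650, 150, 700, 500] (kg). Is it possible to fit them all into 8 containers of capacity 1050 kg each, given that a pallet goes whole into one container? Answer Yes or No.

A valid assignment using 8 containers:
  container 1: 850 + 150 = 1000
  container 2: 850 + 150 = 1000
  container 3: 700 + 350 = 1050
  container 4: 650 + 400 = 1050
  container 5: 650 = 650
  container 6: 650 = 650
  container 7: 600 + 450 = 1050
  container 8: 500 = 500
Every load is within 1050 kg, so 8 containers suffice.

Yes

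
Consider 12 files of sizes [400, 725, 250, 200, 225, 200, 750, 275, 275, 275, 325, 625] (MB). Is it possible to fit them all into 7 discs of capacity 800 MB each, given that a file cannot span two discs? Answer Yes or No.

Yes

A valid assignment using 7 discs:
  disc 1: 750 = 750
  disc 2: 725 = 725
  disc 3: 625 = 625
  disc 4: 400 + 325 = 725
  disc 5: 275 + 275 + 250 = 800
  disc 6: 275 + 225 + 200 = 700
  disc 7: 200 = 200
Every load is within 800 MB, so 7 discs suffice.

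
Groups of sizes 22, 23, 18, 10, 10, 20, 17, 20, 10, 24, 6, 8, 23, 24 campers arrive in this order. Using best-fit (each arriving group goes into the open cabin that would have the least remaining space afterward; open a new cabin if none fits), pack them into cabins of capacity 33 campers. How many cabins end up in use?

9

  22 → cabin 1 (new)  [load 22/33]
  23 → cabin 2 (new)  [load 23/33]
  18 → cabin 3 (new)  [load 18/33]
  10 → cabin 2  [load 33/33]
  10 → cabin 1  [load 32/33]
  20 → cabin 4 (new)  [load 20/33]
  17 → cabin 5 (new)  [load 17/33]
  20 → cabin 6 (new)  [load 20/33]
  10 → cabin 4  [load 30/33]
  24 → cabin 7 (new)  [load 24/33]
  6 → cabin 7  [load 30/33]
  8 → cabin 6  [load 28/33]
  23 → cabin 8 (new)  [load 23/33]
  24 → cabin 9 (new)  [load 24/33]
9 cabins opened.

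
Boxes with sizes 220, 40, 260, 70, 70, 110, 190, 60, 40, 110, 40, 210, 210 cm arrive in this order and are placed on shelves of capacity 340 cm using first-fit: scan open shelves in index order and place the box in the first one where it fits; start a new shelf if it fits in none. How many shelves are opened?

6

  220 → shelf 1 (new)  [load 220/340]
  40 → shelf 1  [load 260/340]
  260 → shelf 2 (new)  [load 260/340]
  70 → shelf 1  [load 330/340]
  70 → shelf 2  [load 330/340]
  110 → shelf 3 (new)  [load 110/340]
  190 → shelf 3  [load 300/340]
  60 → shelf 4 (new)  [load 60/340]
  40 → shelf 3  [load 340/340]
  110 → shelf 4  [load 170/340]
  40 → shelf 4  [load 210/340]
  210 → shelf 5 (new)  [load 210/340]
  210 → shelf 6 (new)  [load 210/340]
6 shelves opened.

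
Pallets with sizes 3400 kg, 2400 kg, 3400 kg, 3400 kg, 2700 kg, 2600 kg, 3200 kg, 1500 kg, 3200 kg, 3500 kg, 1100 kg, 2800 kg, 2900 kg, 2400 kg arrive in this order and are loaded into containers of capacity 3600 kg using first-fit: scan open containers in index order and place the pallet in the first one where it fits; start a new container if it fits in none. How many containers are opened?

13

  3400 → container 1 (new)  [load 3400/3600]
  2400 → container 2 (new)  [load 2400/3600]
  3400 → container 3 (new)  [load 3400/3600]
  3400 → container 4 (new)  [load 3400/3600]
  2700 → container 5 (new)  [load 2700/3600]
  2600 → container 6 (new)  [load 2600/3600]
  3200 → container 7 (new)  [load 3200/3600]
  1500 → container 8 (new)  [load 1500/3600]
  3200 → container 9 (new)  [load 3200/3600]
  3500 → container 10 (new)  [load 3500/3600]
  1100 → container 2  [load 3500/3600]
  2800 → container 11 (new)  [load 2800/3600]
  2900 → container 12 (new)  [load 2900/3600]
  2400 → container 13 (new)  [load 2400/3600]
13 containers opened.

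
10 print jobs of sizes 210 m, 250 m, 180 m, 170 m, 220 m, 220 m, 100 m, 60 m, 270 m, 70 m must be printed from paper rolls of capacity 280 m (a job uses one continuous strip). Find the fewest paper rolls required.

7

Total = 270 + 250 + 220 + 220 + 210 + 180 + 170 + 100 + 70 + 60 = 1750 m.
Lower bound: ⌈1750/280⌉ = 7 paper rolls.
A packing using 7 paper rolls:
  roll 1: 270 = 270
  roll 2: 250 = 250
  roll 3: 220 + 60 = 280
  roll 4: 220 = 220
  roll 5: 210 + 70 = 280
  roll 6: 180 + 100 = 280
  roll 7: 170 = 170
This matches the lower bound, so 7 is optimal.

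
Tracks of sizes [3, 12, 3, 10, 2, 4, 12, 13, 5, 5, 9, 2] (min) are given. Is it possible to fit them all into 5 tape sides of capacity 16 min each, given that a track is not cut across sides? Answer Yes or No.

No

Total = 80 min; ⌈80/16⌉ = 5.
The bound of 5 does not rule out 5, but exhaustive search shows no assignment into 5 tape sides of capacity 16 min exists — the minimum is 6.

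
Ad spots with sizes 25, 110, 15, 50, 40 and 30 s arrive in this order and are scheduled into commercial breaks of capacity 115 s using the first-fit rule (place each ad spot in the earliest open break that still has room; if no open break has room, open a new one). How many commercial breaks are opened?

3

  25 → break 1 (new)  [load 25/115]
  110 → break 2 (new)  [load 110/115]
  15 → break 1  [load 40/115]
  50 → break 1  [load 90/115]
  40 → break 3 (new)  [load 40/115]
  30 → break 3  [load 70/115]
3 commercial breaks opened.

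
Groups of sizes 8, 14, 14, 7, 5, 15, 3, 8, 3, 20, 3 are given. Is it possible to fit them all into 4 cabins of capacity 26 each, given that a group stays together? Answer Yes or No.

Yes

A valid assignment using 4 cabins:
  cabin 1: 20 + 5 = 25
  cabin 2: 15 + 8 + 3 = 26
  cabin 3: 14 + 8 + 3 = 25
  cabin 4: 14 + 7 + 3 = 24
Every load is within 26, so 4 cabins suffice.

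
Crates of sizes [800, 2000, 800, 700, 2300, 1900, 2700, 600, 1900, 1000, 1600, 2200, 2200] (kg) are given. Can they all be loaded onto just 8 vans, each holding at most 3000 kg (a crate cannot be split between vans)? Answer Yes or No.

Yes

A valid assignment using 8 vans:
  van 1: 2700 = 2700
  van 2: 2300 + 700 = 3000
  van 3: 2200 + 800 = 3000
  van 4: 2200 + 800 = 3000
  van 5: 2000 + 1000 = 3000
  van 6: 1900 + 600 = 2500
  van 7: 1900 = 1900
  van 8: 1600 = 1600
Every load is within 3000 kg, so 8 vans suffice.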